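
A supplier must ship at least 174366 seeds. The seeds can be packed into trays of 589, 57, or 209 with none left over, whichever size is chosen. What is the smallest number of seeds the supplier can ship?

174933

The number of seeds must be a common multiple of 589, 57, and 209, so a multiple of their LCM.
589 = 19 × 31
57 = 3 × 19
209 = 11 × 19
LCM(589, 57, 209) = 3 × 11 × 19 × 31 = 19437.
Smallest multiple of 19437 that is ≥ 174366: ⌈174366/19437⌉ × 19437 = 9 × 19437 = 174933.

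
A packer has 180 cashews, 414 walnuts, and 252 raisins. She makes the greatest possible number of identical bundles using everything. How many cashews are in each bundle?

Number of bundles = gcd(180, 414, 252).
180 = 2^2 × 3^2 × 5
414 = 2 × 3^2 × 23
252 = 2^2 × 3^2 × 7
gcd(180, 414, 252) = 2 × 3^2 = 18.
cashews per bundle = 180 / 18 = 10.

10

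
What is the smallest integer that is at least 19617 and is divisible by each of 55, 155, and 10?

20460

The integer must be a common multiple of 55, 155, and 10, so a multiple of their LCM.
55 = 5 × 11
155 = 5 × 31
10 = 2 × 5
LCM(55, 155, 10) = 2 × 5 × 11 × 31 = 3410.
Smallest multiple of 3410 that is ≥ 19617: ⌈19617/3410⌉ × 3410 = 6 × 3410 = 20460.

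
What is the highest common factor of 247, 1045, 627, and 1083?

247 = 13 × 19
1045 = 5 × 11 × 19
627 = 3 × 11 × 19
1083 = 3 × 19^2
gcd(247, 1045, 627, 1083) = 19.

19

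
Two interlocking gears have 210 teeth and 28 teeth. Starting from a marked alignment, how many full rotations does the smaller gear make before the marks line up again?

The first common completion time is the LCM of the periods.
210 = 2 × 3 × 5 × 7
28 = 2^2 × 7
LCM(210, 28) = 2^2 × 3 × 5 × 7 = 420.
Rotations for period 28: 420 / 28 = 15.

15 rotations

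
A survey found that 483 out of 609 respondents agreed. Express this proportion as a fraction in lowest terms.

483 = 3 × 7 × 23
609 = 3 × 7 × 29
gcd(483, 609) = 3 × 7 = 21.
Divide numerator and denominator by 21: 483/609 = 23/29.

23/29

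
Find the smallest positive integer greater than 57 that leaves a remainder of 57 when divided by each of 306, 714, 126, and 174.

62175

N − 57 must be a common multiple of 306, 714, 126, and 174.
306 = 2 × 3^2 × 17
714 = 2 × 3 × 7 × 17
126 = 2 × 3^2 × 7
174 = 2 × 3 × 29
LCM(306, 714, 126, 174) = 2 × 3^2 × 7 × 17 × 29 = 62118.
Smallest N > 57 is LCM + 57 = 62118 + 57 = 62175.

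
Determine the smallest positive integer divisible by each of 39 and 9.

117

39 = 3 × 13
9 = 3^2
LCM(39, 9) = 3^2 × 13 = 117.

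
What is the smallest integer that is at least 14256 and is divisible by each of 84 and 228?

14364

The integer must be a common multiple of 84 and 228, so a multiple of their LCM.
84 = 2^2 × 3 × 7
228 = 2^2 × 3 × 19
LCM(84, 228) = 2^2 × 3 × 7 × 19 = 1596.
Smallest multiple of 1596 that is ≥ 14256: ⌈14256/1596⌉ × 1596 = 9 × 1596 = 14364.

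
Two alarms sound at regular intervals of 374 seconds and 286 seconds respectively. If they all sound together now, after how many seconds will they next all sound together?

4862 seconds

The first simultaneous occurrence is after LCM of the individual periods.
374 = 2 × 11 × 17
286 = 2 × 11 × 13
LCM(374, 286) = 2 × 11 × 13 × 17 = 4862.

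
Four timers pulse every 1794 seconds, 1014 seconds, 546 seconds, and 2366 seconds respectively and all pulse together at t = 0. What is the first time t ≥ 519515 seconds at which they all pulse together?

653016 seconds

Joint pulses occur at multiples of LCM(1794, 1014, 546, 2366).
1794 = 2 × 3 × 13 × 23
1014 = 2 × 3 × 13^2
546 = 2 × 3 × 7 × 13
2366 = 2 × 7 × 13^2
LCM(1794, 1014, 546, 2366) = 2 × 3 × 7 × 13^2 × 23 = 163254.
Smallest multiple of 163254 that is ≥ 519515: ⌈519515/163254⌉ × 163254 = 4 × 163254 = 653016.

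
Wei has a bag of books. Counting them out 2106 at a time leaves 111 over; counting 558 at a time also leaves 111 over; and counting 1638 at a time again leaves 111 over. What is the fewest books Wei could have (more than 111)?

457113

N − 111 must be a common multiple of 2106, 558, and 1638.
2106 = 2 × 3^4 × 13
558 = 2 × 3^2 × 31
1638 = 2 × 3^2 × 7 × 13
LCM(2106, 558, 1638) = 2 × 3^4 × 7 × 13 × 31 = 457002.
Smallest N > 111 is LCM + 111 = 457002 + 111 = 457113.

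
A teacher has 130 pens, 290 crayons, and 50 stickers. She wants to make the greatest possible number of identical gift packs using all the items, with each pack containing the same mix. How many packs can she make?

The pack count must divide each quantity, so the greatest is gcd(130, 290, 50).
130 = 2 × 5 × 13
290 = 2 × 5 × 29
50 = 2 × 5^2
gcd(130, 290, 50) = 2 × 5 = 10.

10 packs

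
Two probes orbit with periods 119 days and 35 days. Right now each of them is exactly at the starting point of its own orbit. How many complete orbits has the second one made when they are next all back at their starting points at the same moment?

The first common completion time is the LCM of the periods.
119 = 7 × 17
35 = 5 × 7
LCM(119, 35) = 5 × 7 × 17 = 595.
Orbits for period 35: 595 / 35 = 17.

17 orbits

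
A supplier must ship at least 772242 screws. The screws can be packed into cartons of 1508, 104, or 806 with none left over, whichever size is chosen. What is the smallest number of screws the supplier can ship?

The number of screws must be a common multiple of 1508, 104, and 806, so a multiple of their LCM.
1508 = 2^2 × 13 × 29
104 = 2^3 × 13
806 = 2 × 13 × 31
LCM(1508, 104, 806) = 2^3 × 13 × 29 × 31 = 93496.
Smallest multiple of 93496 that is ≥ 772242: ⌈772242/93496⌉ × 93496 = 9 × 93496 = 841464.

841464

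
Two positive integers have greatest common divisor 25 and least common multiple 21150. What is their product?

528750

For any two positive integers, gcd × lcm = product = 25 × 21150 = 528750.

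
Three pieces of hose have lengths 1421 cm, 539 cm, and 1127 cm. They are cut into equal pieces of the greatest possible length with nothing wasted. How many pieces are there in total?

63

Piece length = gcd(1421, 539, 1127).
1421 = 7^2 × 29
539 = 7^2 × 11
1127 = 7^2 × 23
gcd(1421, 539, 1127) = 7^2 = 49.
Total pieces = 1421/49 + 539/49 + 1127/49 = 29 + 11 + 23 = 63.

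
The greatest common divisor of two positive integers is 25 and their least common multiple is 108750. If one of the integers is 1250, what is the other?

2175

For two integers, gcd × lcm = product, so the other is (25 × 108750) / 1250 = 2718750 / 1250 = 2175.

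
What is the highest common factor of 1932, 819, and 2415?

1932 = 2^2 × 3 × 7 × 23
819 = 3^2 × 7 × 13
2415 = 3 × 5 × 7 × 23
gcd(1932, 819, 2415) = 3 × 7 = 21.

21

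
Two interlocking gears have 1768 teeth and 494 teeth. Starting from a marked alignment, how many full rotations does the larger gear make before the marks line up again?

The first common completion time is the LCM of the periods.
1768 = 2^3 × 13 × 17
494 = 2 × 13 × 19
LCM(1768, 494) = 2^3 × 13 × 17 × 19 = 33592.
Rotations for period 1768: 33592 / 1768 = 19.

19 rotations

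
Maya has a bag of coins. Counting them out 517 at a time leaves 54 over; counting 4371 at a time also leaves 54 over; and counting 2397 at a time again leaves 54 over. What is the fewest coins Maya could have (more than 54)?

N − 54 must be a common multiple of 517, 4371, and 2397.
517 = 11 × 47
4371 = 3 × 31 × 47
2397 = 3 × 17 × 47
LCM(517, 4371, 2397) = 3 × 11 × 17 × 31 × 47 = 817377.
Smallest N > 54 is LCM + 54 = 817377 + 54 = 817431.

817431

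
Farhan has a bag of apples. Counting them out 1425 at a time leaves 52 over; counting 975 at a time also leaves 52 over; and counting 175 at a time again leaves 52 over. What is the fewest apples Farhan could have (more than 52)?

129727

N − 52 must be a common multiple of 1425, 975, and 175.
1425 = 3 × 5^2 × 19
975 = 3 × 5^2 × 13
175 = 5^2 × 7
LCM(1425, 975, 175) = 3 × 5^2 × 7 × 13 × 19 = 129675.
Smallest N > 52 is LCM + 52 = 129675 + 52 = 129727.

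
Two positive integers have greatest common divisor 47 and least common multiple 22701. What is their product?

1066947

For any two positive integers, gcd × lcm = product = 47 × 22701 = 1066947.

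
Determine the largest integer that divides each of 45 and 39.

3

45 = 3^2 × 5
39 = 3 × 13
gcd(45, 39) = 3.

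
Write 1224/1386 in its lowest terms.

68/77

1224 = 2^3 × 3^2 × 17
1386 = 2 × 3^2 × 7 × 11
gcd(1224, 1386) = 2 × 3^2 = 18.
Divide numerator and denominator by 18: 1224/1386 = 68/77.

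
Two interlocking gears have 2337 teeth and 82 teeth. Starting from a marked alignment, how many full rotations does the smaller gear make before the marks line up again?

They are all back at their starting positions together after one LCM of the periods.
2337 = 3 × 19 × 41
82 = 2 × 41
LCM(2337, 82) = 2 × 3 × 19 × 41 = 4674.
Rotations for period 82: 4674 / 82 = 57.

57 rotations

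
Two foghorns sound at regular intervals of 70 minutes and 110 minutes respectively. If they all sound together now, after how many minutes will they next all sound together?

770 minutes

They coincide at every common multiple of the periods; the first is the LCM.
70 = 2 × 5 × 7
110 = 2 × 5 × 11
LCM(70, 110) = 2 × 5 × 7 × 11 = 770.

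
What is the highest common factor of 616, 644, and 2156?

616 = 2^3 × 7 × 11
644 = 2^2 × 7 × 23
2156 = 2^2 × 7^2 × 11
gcd(616, 644, 2156) = 2^2 × 7 = 28.

28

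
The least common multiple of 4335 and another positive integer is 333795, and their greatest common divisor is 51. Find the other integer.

gcd × lcm = product of the two integers, so the other integer is (51 × 333795) / 4335 = 3927.

3927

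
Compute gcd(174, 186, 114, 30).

174 = 2 × 3 × 29
186 = 2 × 3 × 31
114 = 2 × 3 × 19
30 = 2 × 3 × 5
gcd(174, 186, 114, 30) = 2 × 3 = 6.

6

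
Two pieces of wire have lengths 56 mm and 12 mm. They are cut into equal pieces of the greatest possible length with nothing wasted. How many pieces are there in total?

Piece length = gcd(56, 12).
56 = 2^3 × 7
12 = 2^2 × 3
gcd(56, 12) = 2^2 = 4.
Total pieces = 56/4 + 12/4 = 14 + 3 = 17.

17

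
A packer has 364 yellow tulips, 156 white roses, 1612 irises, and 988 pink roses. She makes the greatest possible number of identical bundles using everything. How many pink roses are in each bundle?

Number of bundles = gcd(364, 156, 1612, 988).
364 = 2^2 × 7 × 13
156 = 2^2 × 3 × 13
1612 = 2^2 × 13 × 31
988 = 2^2 × 13 × 19
gcd(364, 156, 1612, 988) = 2^2 × 13 = 52.
pink roses per bundle = 988 / 52 = 19.

19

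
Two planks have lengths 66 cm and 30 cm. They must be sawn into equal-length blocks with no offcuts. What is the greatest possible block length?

By the Euclidean algorithm:
66 = 2 × 30 + 6
30 = 5 × 6 + 0
gcd(66, 30) = 6.

6 cm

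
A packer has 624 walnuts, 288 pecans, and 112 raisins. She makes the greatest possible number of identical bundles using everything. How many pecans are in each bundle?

18

Number of bundles = gcd(624, 288, 112).
624 = 2^4 × 3 × 13
288 = 2^5 × 3^2
112 = 2^4 × 7
gcd(624, 288, 112) = 2^4 = 16.
pecans per bundle = 288 / 16 = 18.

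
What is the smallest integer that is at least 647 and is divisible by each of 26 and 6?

The integer must be a common multiple of 26 and 6, so a multiple of their LCM.
26 = 2 × 13
6 = 2 × 3
LCM(26, 6) = 2 × 3 × 13 = 78.
Smallest multiple of 78 that is ≥ 647: ⌈647/78⌉ × 78 = 9 × 78 = 702.

702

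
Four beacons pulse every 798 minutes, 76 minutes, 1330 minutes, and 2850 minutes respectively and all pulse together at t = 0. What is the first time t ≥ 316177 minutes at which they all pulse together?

Joint pulses occur at multiples of LCM(798, 76, 1330, 2850).
798 = 2 × 3 × 7 × 19
76 = 2^2 × 19
1330 = 2 × 5 × 7 × 19
2850 = 2 × 3 × 5^2 × 19
LCM(798, 76, 1330, 2850) = 2^2 × 3 × 5^2 × 7 × 19 = 39900.
Smallest multiple of 39900 that is ≥ 316177: ⌈316177/39900⌉ × 39900 = 8 × 39900 = 319200.

319200 minutes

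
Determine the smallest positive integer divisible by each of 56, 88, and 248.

56 = 2^3 × 7
88 = 2^3 × 11
248 = 2^3 × 31
LCM(56, 88, 248) = 2^3 × 7 × 11 × 31 = 19096.

19096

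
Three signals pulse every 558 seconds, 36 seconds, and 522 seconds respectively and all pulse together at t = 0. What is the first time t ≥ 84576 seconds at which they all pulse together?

97092 seconds

Joint pulses occur at multiples of LCM(558, 36, 522).
558 = 2 × 3^2 × 31
36 = 2^2 × 3^2
522 = 2 × 3^2 × 29
LCM(558, 36, 522) = 2^2 × 3^2 × 29 × 31 = 32364.
Smallest multiple of 32364 that is ≥ 84576: ⌈84576/32364⌉ × 32364 = 3 × 32364 = 97092.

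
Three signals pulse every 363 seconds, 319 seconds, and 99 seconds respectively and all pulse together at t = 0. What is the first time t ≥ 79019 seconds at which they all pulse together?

Joint pulses occur at multiples of LCM(363, 319, 99).
363 = 3 × 11^2
319 = 11 × 29
99 = 3^2 × 11
LCM(363, 319, 99) = 3^2 × 11^2 × 29 = 31581.
Smallest multiple of 31581 that is ≥ 79019: ⌈79019/31581⌉ × 31581 = 3 × 31581 = 94743.

94743 seconds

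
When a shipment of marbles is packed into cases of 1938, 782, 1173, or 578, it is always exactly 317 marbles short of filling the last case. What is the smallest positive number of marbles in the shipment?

Being 317 short of a full case of size k means N ≡ −317 (mod k), i.e. N + 317 is a multiple of each size.
1938 = 2 × 3 × 17 × 19
782 = 2 × 17 × 23
1173 = 3 × 17 × 23
578 = 2 × 17^2
LCM(1938, 782, 1173, 578) = 2 × 3 × 17^2 × 19 × 23 = 757758.
Smallest positive N is 757758 − 317 = 757441.

757441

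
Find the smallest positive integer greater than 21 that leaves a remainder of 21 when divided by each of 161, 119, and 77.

30128

N − 21 must be a common multiple of 161, 119, and 77.
161 = 7 × 23
119 = 7 × 17
77 = 7 × 11
LCM(161, 119, 77) = 7 × 11 × 17 × 23 = 30107.
Smallest N > 21 is LCM + 21 = 30107 + 21 = 30128.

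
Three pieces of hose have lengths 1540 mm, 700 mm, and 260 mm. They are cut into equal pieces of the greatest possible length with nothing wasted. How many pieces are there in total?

Piece length = gcd(1540, 700, 260).
1540 = 2^2 × 5 × 7 × 11
700 = 2^2 × 5^2 × 7
260 = 2^2 × 5 × 13
gcd(1540, 700, 260) = 2^2 × 5 = 20.
Total pieces = 1540/20 + 700/20 + 260/20 = 77 + 35 + 13 = 125.

125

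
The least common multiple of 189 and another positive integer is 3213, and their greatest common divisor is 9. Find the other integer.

gcd × lcm = product of the two integers, so the other integer is (9 × 3213) / 189 = 153.

153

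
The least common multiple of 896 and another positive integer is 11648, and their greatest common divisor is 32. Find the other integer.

gcd × lcm = product of the two integers, so the other integer is (32 × 11648) / 896 = 416.

416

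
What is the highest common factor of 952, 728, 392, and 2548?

952 = 2^3 × 7 × 17
728 = 2^3 × 7 × 13
392 = 2^3 × 7^2
2548 = 2^2 × 7^2 × 13
gcd(952, 728, 392, 2548) = 2^2 × 7 = 28.

28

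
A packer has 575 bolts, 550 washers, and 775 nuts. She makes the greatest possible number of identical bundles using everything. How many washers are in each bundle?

Number of bundles = gcd(575, 550, 775).
575 = 5^2 × 23
550 = 2 × 5^2 × 11
775 = 5^2 × 31
gcd(575, 550, 775) = 5^2 = 25.
washers per bundle = 550 / 25 = 22.

22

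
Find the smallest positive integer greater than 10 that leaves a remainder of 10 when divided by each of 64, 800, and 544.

27210

N − 10 must be a common multiple of 64, 800, and 544.
64 = 2^6
800 = 2^5 × 5^2
544 = 2^5 × 17
LCM(64, 800, 544) = 2^6 × 5^2 × 17 = 27200.
Smallest N > 10 is LCM + 10 = 27200 + 10 = 27210.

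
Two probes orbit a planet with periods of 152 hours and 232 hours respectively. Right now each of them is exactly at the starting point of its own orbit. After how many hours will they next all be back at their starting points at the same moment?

We need the least common multiple of the intervals.
152 = 2^3 × 19
232 = 2^3 × 29
LCM(152, 232) = 2^3 × 19 × 29 = 4408.

4408 hours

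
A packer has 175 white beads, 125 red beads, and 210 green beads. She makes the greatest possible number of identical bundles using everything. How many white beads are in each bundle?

Number of bundles = gcd(175, 125, 210).
175 = 5^2 × 7
125 = 5^3
210 = 2 × 3 × 5 × 7
gcd(175, 125, 210) = 5.
white beads per bundle = 175 / 5 = 35.

35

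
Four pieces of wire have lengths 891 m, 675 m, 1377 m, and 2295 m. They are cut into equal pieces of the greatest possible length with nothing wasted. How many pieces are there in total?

Piece length = gcd(891, 675, 1377, 2295).
891 = 3^4 × 11
675 = 3^3 × 5^2
1377 = 3^4 × 17
2295 = 3^3 × 5 × 17
gcd(891, 675, 1377, 2295) = 3^3 = 27.
Total pieces = 891/27 + 675/27 + 1377/27 + 2295/27 = 33 + 25 + 51 + 85 = 194.

194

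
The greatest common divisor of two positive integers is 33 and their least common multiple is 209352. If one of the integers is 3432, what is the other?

2013

For two integers, gcd × lcm = product, so the other is (33 × 209352) / 3432 = 6908616 / 3432 = 2013.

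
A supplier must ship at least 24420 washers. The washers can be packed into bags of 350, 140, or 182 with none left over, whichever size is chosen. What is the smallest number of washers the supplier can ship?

27300

The number of washers must be a common multiple of 350, 140, and 182, so a multiple of their LCM.
350 = 2 × 5^2 × 7
140 = 2^2 × 5 × 7
182 = 2 × 7 × 13
LCM(350, 140, 182) = 2^2 × 5^2 × 7 × 13 = 9100.
Smallest multiple of 9100 that is ≥ 24420: ⌈24420/9100⌉ × 9100 = 3 × 9100 = 27300.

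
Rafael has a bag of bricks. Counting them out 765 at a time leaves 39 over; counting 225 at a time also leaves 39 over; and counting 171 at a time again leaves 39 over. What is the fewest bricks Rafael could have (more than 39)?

N − 39 must be a common multiple of 765, 225, and 171.
765 = 3^2 × 5 × 17
225 = 3^2 × 5^2
171 = 3^2 × 19
LCM(765, 225, 171) = 3^2 × 5^2 × 17 × 19 = 72675.
Smallest N > 39 is LCM + 39 = 72675 + 39 = 72714.

72714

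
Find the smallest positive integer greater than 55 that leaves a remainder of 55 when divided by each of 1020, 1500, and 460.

N − 55 must be a common multiple of 1020, 1500, and 460.
1020 = 2^2 × 3 × 5 × 17
1500 = 2^2 × 3 × 5^3
460 = 2^2 × 5 × 23
LCM(1020, 1500, 460) = 2^2 × 3 × 5^3 × 17 × 23 = 586500.
Smallest N > 55 is LCM + 55 = 586500 + 55 = 586555.

586555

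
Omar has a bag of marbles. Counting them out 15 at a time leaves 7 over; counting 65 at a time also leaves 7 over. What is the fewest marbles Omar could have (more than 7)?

N − 7 must be a common multiple of 15 and 65.
15 = 3 × 5
65 = 5 × 13
LCM(15, 65) = 3 × 5 × 13 = 195.
Smallest N > 7 is LCM + 7 = 195 + 7 = 202.

202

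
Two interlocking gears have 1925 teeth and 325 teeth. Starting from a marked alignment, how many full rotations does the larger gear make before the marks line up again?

13 rotations

They are all back at their starting positions together after one LCM of the periods.
1925 = 5^2 × 7 × 11
325 = 5^2 × 13
LCM(1925, 325) = 5^2 × 7 × 11 × 13 = 25025.
Rotations for period 1925: 25025 / 1925 = 13.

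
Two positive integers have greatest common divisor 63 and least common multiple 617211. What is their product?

For any two positive integers, gcd × lcm = product = 63 × 617211 = 38884293.

38884293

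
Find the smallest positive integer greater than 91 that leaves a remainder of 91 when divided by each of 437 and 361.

8394

N − 91 must be a common multiple of 437 and 361.
437 = 19 × 23
361 = 19^2
LCM(437, 361) = 19^2 × 23 = 8303.
Smallest N > 91 is LCM + 91 = 8303 + 91 = 8394.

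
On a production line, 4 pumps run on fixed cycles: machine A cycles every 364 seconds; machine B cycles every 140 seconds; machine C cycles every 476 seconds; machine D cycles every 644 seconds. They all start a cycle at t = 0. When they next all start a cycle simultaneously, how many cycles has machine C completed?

1495 cycles

They are all back at their starting positions together after one LCM of the periods.
364 = 2^2 × 7 × 13
140 = 2^2 × 5 × 7
476 = 2^2 × 7 × 17
644 = 2^2 × 7 × 23
LCM(364, 140, 476, 644) = 2^2 × 5 × 7 × 13 × 17 × 23 = 711620.
Cycles for period 476: 711620 / 476 = 1495.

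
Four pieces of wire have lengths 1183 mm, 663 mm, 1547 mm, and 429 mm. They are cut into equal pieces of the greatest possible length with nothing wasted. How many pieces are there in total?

294

Piece length = gcd(1183, 663, 1547, 429).
1183 = 7 × 13^2
663 = 3 × 13 × 17
1547 = 7 × 13 × 17
429 = 3 × 11 × 13
gcd(1183, 663, 1547, 429) = 13.
Total pieces = 1183/13 + 663/13 + 1547/13 + 429/13 = 91 + 51 + 119 + 33 = 294.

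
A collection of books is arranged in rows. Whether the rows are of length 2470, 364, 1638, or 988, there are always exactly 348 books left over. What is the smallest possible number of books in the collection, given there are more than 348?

311568

N − 348 must be a common multiple of 2470, 364, 1638, and 988.
2470 = 2 × 5 × 13 × 19
364 = 2^2 × 7 × 13
1638 = 2 × 3^2 × 7 × 13
988 = 2^2 × 13 × 19
LCM(2470, 364, 1638, 988) = 2^2 × 3^2 × 5 × 7 × 13 × 19 = 311220.
Smallest N > 348 is LCM + 348 = 311220 + 348 = 311568.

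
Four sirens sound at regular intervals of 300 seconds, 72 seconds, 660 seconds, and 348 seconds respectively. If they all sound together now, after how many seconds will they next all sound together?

We need the least common multiple of the intervals.
300 = 2^2 × 3 × 5^2
72 = 2^3 × 3^2
660 = 2^2 × 3 × 5 × 11
348 = 2^2 × 3 × 29
LCM(300, 72, 660, 348) = 2^3 × 3^2 × 5^2 × 11 × 29 = 574200.

574200 seconds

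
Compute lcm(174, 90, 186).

80910

174 = 2 × 3 × 29
90 = 2 × 3^2 × 5
186 = 2 × 3 × 31
LCM(174, 90, 186) = 2 × 3^2 × 5 × 29 × 31 = 80910.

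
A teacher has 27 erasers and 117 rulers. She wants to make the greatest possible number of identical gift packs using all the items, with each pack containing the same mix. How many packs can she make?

9 packs

By the Euclidean algorithm:
117 = 4 × 27 + 9
27 = 3 × 9 + 0
gcd(27, 117) = 9.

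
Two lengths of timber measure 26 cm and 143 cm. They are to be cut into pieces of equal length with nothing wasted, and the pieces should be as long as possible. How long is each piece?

The greatest length dividing all of 26 and 143 is their gcd.
26 = 2 × 13
143 = 11 × 13
gcd(26, 143) = 13.

13 cm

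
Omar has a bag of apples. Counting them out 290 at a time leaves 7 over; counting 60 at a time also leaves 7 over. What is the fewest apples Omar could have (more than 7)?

1747

N − 7 must be a common multiple of 290 and 60.
290 = 2 × 5 × 29
60 = 2^2 × 3 × 5
LCM(290, 60) = 2^2 × 3 × 5 × 29 = 1740.
Smallest N > 7 is LCM + 7 = 1740 + 7 = 1747.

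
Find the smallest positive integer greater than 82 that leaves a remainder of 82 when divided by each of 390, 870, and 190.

N − 82 must be a common multiple of 390, 870, and 190.
390 = 2 × 3 × 5 × 13
870 = 2 × 3 × 5 × 29
190 = 2 × 5 × 19
LCM(390, 870, 190) = 2 × 3 × 5 × 13 × 19 × 29 = 214890.
Smallest N > 82 is LCM + 82 = 214890 + 82 = 214972.

214972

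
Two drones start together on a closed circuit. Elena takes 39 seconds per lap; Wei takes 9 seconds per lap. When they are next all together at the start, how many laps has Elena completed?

3 laps

The first common completion time is the LCM of the periods.
39 = 3 × 13
9 = 3^2
LCM(39, 9) = 3^2 × 13 = 117.
Laps for period 39: 117 / 39 = 3.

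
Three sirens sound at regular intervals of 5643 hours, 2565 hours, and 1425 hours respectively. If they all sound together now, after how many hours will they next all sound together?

141075 hours

We need the least common multiple of the intervals.
5643 = 3^3 × 11 × 19
2565 = 3^3 × 5 × 19
1425 = 3 × 5^2 × 19
LCM(5643, 2565, 1425) = 3^3 × 5^2 × 11 × 19 = 141075.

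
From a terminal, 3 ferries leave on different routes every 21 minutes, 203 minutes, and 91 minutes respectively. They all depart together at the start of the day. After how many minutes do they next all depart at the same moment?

They coincide at every common multiple of the periods; the first is the LCM.
21 = 3 × 7
203 = 7 × 29
91 = 7 × 13
LCM(21, 203, 91) = 3 × 7 × 13 × 29 = 7917.

7917 minutes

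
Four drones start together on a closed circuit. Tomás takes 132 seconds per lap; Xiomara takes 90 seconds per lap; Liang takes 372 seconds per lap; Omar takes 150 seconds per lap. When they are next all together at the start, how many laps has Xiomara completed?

All finish a whole number of cycles simultaneously at t = LCM of the periods.
132 = 2^2 × 3 × 11
90 = 2 × 3^2 × 5
372 = 2^2 × 3 × 31
150 = 2 × 3 × 5^2
LCM(132, 90, 372, 150) = 2^2 × 3^2 × 5^2 × 11 × 31 = 306900.
Laps for period 90: 306900 / 90 = 3410.

3410 laps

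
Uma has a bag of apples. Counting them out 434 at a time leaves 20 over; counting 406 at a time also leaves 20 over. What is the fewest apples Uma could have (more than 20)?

12606

N − 20 must be a common multiple of 434 and 406.
434 = 2 × 7 × 31
406 = 2 × 7 × 29
LCM(434, 406) = 2 × 7 × 29 × 31 = 12586.
Smallest N > 20 is LCM + 20 = 12586 + 20 = 12606.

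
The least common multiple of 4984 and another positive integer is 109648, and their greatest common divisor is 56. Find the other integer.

gcd × lcm = product of the two integers, so the other integer is (56 × 109648) / 4984 = 1232.

1232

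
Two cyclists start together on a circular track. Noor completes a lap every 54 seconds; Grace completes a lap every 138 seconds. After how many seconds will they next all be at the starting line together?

We need the least common multiple of the intervals.
54 = 2 × 3^3
138 = 2 × 3 × 23
LCM(54, 138) = 2 × 3^3 × 23 = 1242.

1242 seconds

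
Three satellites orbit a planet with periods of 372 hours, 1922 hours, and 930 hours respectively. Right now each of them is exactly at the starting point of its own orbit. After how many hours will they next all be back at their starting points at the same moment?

They coincide at every common multiple of the periods; the first is the LCM.
372 = 2^2 × 3 × 31
1922 = 2 × 31^2
930 = 2 × 3 × 5 × 31
LCM(372, 1922, 930) = 2^2 × 3 × 5 × 31^2 = 57660.

57660 hours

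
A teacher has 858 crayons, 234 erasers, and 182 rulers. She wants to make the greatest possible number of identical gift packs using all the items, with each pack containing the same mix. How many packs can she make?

The pack count must divide each quantity, so the greatest is gcd(858, 234, 182).
858 = 2 × 3 × 11 × 13
234 = 2 × 3^2 × 13
182 = 2 × 7 × 13
gcd(858, 234, 182) = 2 × 13 = 26.

26 packs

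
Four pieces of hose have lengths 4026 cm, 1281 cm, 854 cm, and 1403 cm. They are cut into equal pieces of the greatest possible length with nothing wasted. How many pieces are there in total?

Piece length = gcd(4026, 1281, 854, 1403).
4026 = 2 × 3 × 11 × 61
1281 = 3 × 7 × 61
854 = 2 × 7 × 61
1403 = 23 × 61
gcd(4026, 1281, 854, 1403) = 61.
Total pieces = 4026/61 + 1281/61 + 854/61 + 1403/61 = 66 + 21 + 14 + 23 = 124.

124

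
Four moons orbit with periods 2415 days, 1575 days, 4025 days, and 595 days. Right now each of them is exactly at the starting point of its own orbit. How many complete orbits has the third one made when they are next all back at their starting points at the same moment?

153 orbits

The first common completion time is the LCM of the periods.
2415 = 3 × 5 × 7 × 23
1575 = 3^2 × 5^2 × 7
4025 = 5^2 × 7 × 23
595 = 5 × 7 × 17
LCM(2415, 1575, 4025, 595) = 3^2 × 5^2 × 7 × 17 × 23 = 615825.
Orbits for period 4025: 615825 / 4025 = 153.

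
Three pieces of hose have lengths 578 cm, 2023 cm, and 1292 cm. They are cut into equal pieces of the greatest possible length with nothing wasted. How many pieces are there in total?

Piece length = gcd(578, 2023, 1292).
578 = 2 × 17^2
2023 = 7 × 17^2
1292 = 2^2 × 17 × 19
gcd(578, 2023, 1292) = 17.
Total pieces = 578/17 + 2023/17 + 1292/17 = 34 + 119 + 76 = 229.

229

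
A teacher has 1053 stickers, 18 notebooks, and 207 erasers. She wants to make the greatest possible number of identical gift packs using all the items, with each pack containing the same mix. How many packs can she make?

The pack count must divide each quantity, so the greatest is gcd(1053, 18, 207).
1053 = 3^4 × 13
18 = 2 × 3^2
207 = 3^2 × 23
gcd(1053, 18, 207) = 3^2 = 9.

9 packs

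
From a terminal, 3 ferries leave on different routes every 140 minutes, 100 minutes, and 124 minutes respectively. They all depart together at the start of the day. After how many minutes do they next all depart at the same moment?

21700 minutes

The first simultaneous occurrence is after LCM of the individual periods.
140 = 2^2 × 5 × 7
100 = 2^2 × 5^2
124 = 2^2 × 31
LCM(140, 100, 124) = 2^2 × 5^2 × 7 × 31 = 21700.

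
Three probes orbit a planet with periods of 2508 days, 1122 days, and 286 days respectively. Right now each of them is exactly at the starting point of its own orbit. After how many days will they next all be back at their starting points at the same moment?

554268 days

We need the least common multiple of the intervals.
2508 = 2^2 × 3 × 11 × 19
1122 = 2 × 3 × 11 × 17
286 = 2 × 11 × 13
LCM(2508, 1122, 286) = 2^2 × 3 × 11 × 13 × 17 × 19 = 554268.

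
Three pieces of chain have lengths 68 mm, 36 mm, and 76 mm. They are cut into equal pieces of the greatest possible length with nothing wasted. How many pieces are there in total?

45

Piece length = gcd(68, 36, 76).
68 = 2^2 × 17
36 = 2^2 × 3^2
76 = 2^2 × 19
gcd(68, 36, 76) = 2^2 = 4.
Total pieces = 68/4 + 36/4 + 76/4 = 17 + 9 + 19 = 45.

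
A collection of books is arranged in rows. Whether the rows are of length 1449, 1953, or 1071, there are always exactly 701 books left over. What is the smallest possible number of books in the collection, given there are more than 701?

N − 701 must be a common multiple of 1449, 1953, and 1071.
1449 = 3^2 × 7 × 23
1953 = 3^2 × 7 × 31
1071 = 3^2 × 7 × 17
LCM(1449, 1953, 1071) = 3^2 × 7 × 17 × 23 × 31 = 763623.
Smallest N > 701 is LCM + 701 = 763623 + 701 = 764324.

764324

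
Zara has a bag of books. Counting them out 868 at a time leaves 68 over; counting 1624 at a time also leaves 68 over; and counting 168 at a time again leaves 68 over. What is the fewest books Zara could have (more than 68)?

151100

N − 68 must be a common multiple of 868, 1624, and 168.
868 = 2^2 × 7 × 31
1624 = 2^3 × 7 × 29
168 = 2^3 × 3 × 7
LCM(868, 1624, 168) = 2^3 × 3 × 7 × 29 × 31 = 151032.
Smallest N > 68 is LCM + 68 = 151032 + 68 = 151100.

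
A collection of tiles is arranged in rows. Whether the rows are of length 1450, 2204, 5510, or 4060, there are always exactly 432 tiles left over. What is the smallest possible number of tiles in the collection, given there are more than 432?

386132

N − 432 must be a common multiple of 1450, 2204, 5510, and 4060.
1450 = 2 × 5^2 × 29
2204 = 2^2 × 19 × 29
5510 = 2 × 5 × 19 × 29
4060 = 2^2 × 5 × 7 × 29
LCM(1450, 2204, 5510, 4060) = 2^2 × 5^2 × 7 × 19 × 29 = 385700.
Smallest N > 432 is LCM + 432 = 385700 + 432 = 386132.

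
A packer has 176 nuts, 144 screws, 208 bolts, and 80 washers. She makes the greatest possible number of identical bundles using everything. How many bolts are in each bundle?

Number of bundles = gcd(176, 144, 208, 80).
176 = 2^4 × 11
144 = 2^4 × 3^2
208 = 2^4 × 13
80 = 2^4 × 5
gcd(176, 144, 208, 80) = 2^4 = 16.
bolts per bundle = 208 / 16 = 13.

13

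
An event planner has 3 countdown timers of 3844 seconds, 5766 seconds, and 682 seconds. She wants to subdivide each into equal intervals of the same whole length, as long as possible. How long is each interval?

62 seconds

The interval must divide each timer length; the longest such is the gcd.
3844 = 2^2 × 31^2
5766 = 2 × 3 × 31^2
682 = 2 × 11 × 31
gcd(3844, 5766, 682) = 2 × 31 = 62.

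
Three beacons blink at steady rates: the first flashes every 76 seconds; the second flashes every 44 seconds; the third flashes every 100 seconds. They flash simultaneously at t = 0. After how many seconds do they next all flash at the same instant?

They coincide at every common multiple of the periods; the first is the LCM.
76 = 2^2 × 19
44 = 2^2 × 11
100 = 2^2 × 5^2
LCM(76, 44, 100) = 2^2 × 5^2 × 11 × 19 = 20900.

20900 seconds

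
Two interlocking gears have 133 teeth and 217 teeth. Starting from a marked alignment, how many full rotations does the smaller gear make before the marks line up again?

All finish a whole number of cycles simultaneously at t = LCM of the periods.
133 = 7 × 19
217 = 7 × 31
LCM(133, 217) = 7 × 19 × 31 = 4123.
Rotations for period 133: 4123 / 133 = 31.

31 rotations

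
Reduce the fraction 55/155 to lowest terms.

11/31

55 = 5 × 11
155 = 5 × 31
gcd(55, 155) = 5.
Divide numerator and denominator by 5: 55/155 = 11/31.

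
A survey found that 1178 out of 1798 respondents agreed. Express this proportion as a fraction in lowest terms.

1178 = 2 × 19 × 31
1798 = 2 × 29 × 31
gcd(1178, 1798) = 2 × 31 = 62.
Divide numerator and denominator by 62: 1178/1798 = 19/29.

19/29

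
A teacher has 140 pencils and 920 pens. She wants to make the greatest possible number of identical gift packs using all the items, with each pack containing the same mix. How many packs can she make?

By the Euclidean algorithm:
920 = 6 × 140 + 80
140 = 1 × 80 + 60
80 = 1 × 60 + 20
60 = 3 × 20 + 0
gcd(140, 920) = 20.

20 packs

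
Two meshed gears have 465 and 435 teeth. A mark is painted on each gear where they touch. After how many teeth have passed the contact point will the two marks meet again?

13485 teeth

We need the least common multiple of the intervals.
465 = 3 × 5 × 31
435 = 3 × 5 × 29
LCM(465, 435) = 3 × 5 × 29 × 31 = 13485.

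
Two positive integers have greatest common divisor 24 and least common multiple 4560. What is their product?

109440

For any two positive integers, gcd × lcm = product = 24 × 4560 = 109440.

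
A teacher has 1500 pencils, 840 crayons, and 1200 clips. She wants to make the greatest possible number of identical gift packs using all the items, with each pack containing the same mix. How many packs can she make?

The pack count must divide each quantity, so the greatest is gcd(1500, 840, 1200).
1500 = 2^2 × 3 × 5^3
840 = 2^3 × 3 × 5 × 7
1200 = 2^4 × 3 × 5^2
gcd(1500, 840, 1200) = 2^2 × 3 × 5 = 60.

60 packs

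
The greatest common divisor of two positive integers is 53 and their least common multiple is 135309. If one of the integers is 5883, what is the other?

For two integers, gcd × lcm = product, so the other is (53 × 135309) / 5883 = 7171377 / 5883 = 1219.

1219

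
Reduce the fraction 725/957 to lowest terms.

25/33

725 = 5^2 × 29
957 = 3 × 11 × 29
gcd(725, 957) = 29.
Divide numerator and denominator by 29: 725/957 = 25/33.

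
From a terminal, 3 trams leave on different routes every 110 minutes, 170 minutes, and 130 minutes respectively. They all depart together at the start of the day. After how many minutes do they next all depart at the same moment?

24310 minutes

They coincide at every common multiple of the periods; the first is the LCM.
110 = 2 × 5 × 11
170 = 2 × 5 × 17
130 = 2 × 5 × 13
LCM(110, 170, 130) = 2 × 5 × 11 × 13 × 17 = 24310.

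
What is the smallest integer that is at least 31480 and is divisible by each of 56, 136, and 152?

36176

The integer must be a common multiple of 56, 136, and 152, so a multiple of their LCM.
56 = 2^3 × 7
136 = 2^3 × 17
152 = 2^3 × 19
LCM(56, 136, 152) = 2^3 × 7 × 17 × 19 = 18088.
Smallest multiple of 18088 that is ≥ 31480: ⌈31480/18088⌉ × 18088 = 2 × 18088 = 36176.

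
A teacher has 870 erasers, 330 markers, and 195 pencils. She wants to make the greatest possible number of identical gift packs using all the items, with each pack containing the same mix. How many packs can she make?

The pack count must divide each quantity, so the greatest is gcd(870, 330, 195).
870 = 2 × 3 × 5 × 29
330 = 2 × 3 × 5 × 11
195 = 3 × 5 × 13
gcd(870, 330, 195) = 3 × 5 = 15.

15 packs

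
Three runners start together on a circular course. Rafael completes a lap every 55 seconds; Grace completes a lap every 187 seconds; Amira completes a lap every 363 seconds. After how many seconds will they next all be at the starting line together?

The first simultaneous occurrence is after LCM of the individual periods.
55 = 5 × 11
187 = 11 × 17
363 = 3 × 11^2
LCM(55, 187, 363) = 3 × 5 × 11^2 × 17 = 30855.

30855 seconds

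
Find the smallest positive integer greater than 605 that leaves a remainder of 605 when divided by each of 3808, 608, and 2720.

362365

N − 605 must be a common multiple of 3808, 608, and 2720.
3808 = 2^5 × 7 × 17
608 = 2^5 × 19
2720 = 2^5 × 5 × 17
LCM(3808, 608, 2720) = 2^5 × 5 × 7 × 17 × 19 = 361760.
Smallest N > 605 is LCM + 605 = 361760 + 605 = 362365.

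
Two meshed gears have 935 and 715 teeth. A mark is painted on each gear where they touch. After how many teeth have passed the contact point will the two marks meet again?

12155 teeth

We need the least common multiple of the intervals.
935 = 5 × 11 × 17
715 = 5 × 11 × 13
LCM(935, 715) = 5 × 11 × 13 × 17 = 12155.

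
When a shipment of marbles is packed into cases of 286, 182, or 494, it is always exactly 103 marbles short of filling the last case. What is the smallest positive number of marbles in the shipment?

37935

Being 103 short of a full case of size k means N ≡ −103 (mod k), i.e. N + 103 is a multiple of each size.
286 = 2 × 11 × 13
182 = 2 × 7 × 13
494 = 2 × 13 × 19
LCM(286, 182, 494) = 2 × 7 × 11 × 13 × 19 = 38038.
Smallest positive N is 38038 − 103 = 37935.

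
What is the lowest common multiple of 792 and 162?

7128

792 = 2^3 × 3^2 × 11
162 = 2 × 3^4
LCM(792, 162) = 2^3 × 3^4 × 11 = 7128.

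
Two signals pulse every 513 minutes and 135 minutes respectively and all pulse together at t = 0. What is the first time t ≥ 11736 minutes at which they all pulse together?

Joint pulses occur at multiples of LCM(513, 135).
513 = 3^3 × 19
135 = 3^3 × 5
LCM(513, 135) = 3^3 × 5 × 19 = 2565.
Smallest multiple of 2565 that is ≥ 11736: ⌈11736/2565⌉ × 2565 = 5 × 2565 = 12825.

12825 minutes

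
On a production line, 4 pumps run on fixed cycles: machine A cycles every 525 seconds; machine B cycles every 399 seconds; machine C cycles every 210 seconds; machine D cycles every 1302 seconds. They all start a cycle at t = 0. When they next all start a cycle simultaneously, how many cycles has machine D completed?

475 cycles

All finish a whole number of cycles simultaneously at t = LCM of the periods.
525 = 3 × 5^2 × 7
399 = 3 × 7 × 19
210 = 2 × 3 × 5 × 7
1302 = 2 × 3 × 7 × 31
LCM(525, 399, 210, 1302) = 2 × 3 × 5^2 × 7 × 19 × 31 = 618450.
Cycles for period 1302: 618450 / 1302 = 475.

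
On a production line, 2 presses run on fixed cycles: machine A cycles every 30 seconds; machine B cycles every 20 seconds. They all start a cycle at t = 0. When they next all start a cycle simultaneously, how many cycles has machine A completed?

2 cycles

They are all back at their starting positions together after one LCM of the periods.
30 = 2 × 3 × 5
20 = 2^2 × 5
LCM(30, 20) = 2^2 × 3 × 5 = 60.
Cycles for period 30: 60 / 30 = 2.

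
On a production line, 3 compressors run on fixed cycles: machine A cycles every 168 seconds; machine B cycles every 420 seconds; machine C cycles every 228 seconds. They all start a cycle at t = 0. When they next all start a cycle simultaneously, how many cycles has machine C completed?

The first common completion time is the LCM of the periods.
168 = 2^3 × 3 × 7
420 = 2^2 × 3 × 5 × 7
228 = 2^2 × 3 × 19
LCM(168, 420, 228) = 2^3 × 3 × 5 × 7 × 19 = 15960.
Cycles for period 228: 15960 / 228 = 70.

70 cycles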